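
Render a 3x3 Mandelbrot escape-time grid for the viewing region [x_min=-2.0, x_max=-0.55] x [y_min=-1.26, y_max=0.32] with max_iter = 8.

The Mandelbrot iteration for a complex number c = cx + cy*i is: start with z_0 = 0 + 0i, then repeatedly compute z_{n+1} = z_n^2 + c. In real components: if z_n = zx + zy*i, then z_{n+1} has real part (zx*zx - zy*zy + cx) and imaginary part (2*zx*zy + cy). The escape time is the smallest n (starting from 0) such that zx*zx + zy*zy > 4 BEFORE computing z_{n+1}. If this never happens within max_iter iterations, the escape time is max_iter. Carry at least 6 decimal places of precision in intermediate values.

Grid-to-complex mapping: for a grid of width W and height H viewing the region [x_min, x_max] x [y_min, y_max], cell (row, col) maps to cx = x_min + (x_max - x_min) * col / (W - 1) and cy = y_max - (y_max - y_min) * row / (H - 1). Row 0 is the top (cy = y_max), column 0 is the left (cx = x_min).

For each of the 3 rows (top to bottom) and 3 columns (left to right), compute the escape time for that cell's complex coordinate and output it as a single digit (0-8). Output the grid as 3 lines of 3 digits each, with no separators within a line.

Answer: 188
158
123

Derivation:
(row=0, col=0): c = -2.0000 + 0.3200i → escape time 1
(row=0, col=1): c = -1.2750 + 0.3200i → escape time 8
(row=0, col=2): c = -0.5500 + 0.3200i → escape time 8
(row=1, col=0): c = -2.0000 + -0.4700i → escape time 1
(row=1, col=1): c = -1.2750 + -0.4700i → escape time 5
(row=1, col=2): c = -0.5500 + -0.4700i → escape time 8
(row=2, col=0): c = -2.0000 + -1.2600i → escape time 1
(row=2, col=1): c = -1.2750 + -1.2600i → escape time 2
(row=2, col=2): c = -0.5500 + -1.2600i → escape time 3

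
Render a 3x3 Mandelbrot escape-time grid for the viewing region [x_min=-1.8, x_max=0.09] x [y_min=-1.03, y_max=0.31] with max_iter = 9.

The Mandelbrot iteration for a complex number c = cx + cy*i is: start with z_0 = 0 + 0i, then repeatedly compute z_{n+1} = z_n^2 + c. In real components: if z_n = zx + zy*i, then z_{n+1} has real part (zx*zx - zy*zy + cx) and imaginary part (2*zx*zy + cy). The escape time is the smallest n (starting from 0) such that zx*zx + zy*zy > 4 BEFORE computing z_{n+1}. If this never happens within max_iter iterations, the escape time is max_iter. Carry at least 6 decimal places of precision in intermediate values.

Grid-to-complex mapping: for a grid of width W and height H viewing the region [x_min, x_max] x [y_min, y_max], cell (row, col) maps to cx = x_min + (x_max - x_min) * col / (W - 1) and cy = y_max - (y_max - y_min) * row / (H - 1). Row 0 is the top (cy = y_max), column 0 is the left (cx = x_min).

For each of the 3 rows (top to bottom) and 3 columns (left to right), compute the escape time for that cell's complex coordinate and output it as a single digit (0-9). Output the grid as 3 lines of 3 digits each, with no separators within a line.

Answer: 499
379
134

Derivation:
(row=0, col=0): c = -1.8000 + 0.3100i → escape time 4
(row=0, col=1): c = -0.8550 + 0.3100i → escape time 9
(row=0, col=2): c = 0.0900 + 0.3100i → escape time 9
(row=1, col=0): c = -1.8000 + -0.3600i → escape time 3
(row=1, col=1): c = -0.8550 + -0.3600i → escape time 7
(row=1, col=2): c = 0.0900 + -0.3600i → escape time 9
(row=2, col=0): c = -1.8000 + -1.0300i → escape time 1
(row=2, col=1): c = -0.8550 + -1.0300i → escape time 3
(row=2, col=2): c = 0.0900 + -1.0300i → escape time 4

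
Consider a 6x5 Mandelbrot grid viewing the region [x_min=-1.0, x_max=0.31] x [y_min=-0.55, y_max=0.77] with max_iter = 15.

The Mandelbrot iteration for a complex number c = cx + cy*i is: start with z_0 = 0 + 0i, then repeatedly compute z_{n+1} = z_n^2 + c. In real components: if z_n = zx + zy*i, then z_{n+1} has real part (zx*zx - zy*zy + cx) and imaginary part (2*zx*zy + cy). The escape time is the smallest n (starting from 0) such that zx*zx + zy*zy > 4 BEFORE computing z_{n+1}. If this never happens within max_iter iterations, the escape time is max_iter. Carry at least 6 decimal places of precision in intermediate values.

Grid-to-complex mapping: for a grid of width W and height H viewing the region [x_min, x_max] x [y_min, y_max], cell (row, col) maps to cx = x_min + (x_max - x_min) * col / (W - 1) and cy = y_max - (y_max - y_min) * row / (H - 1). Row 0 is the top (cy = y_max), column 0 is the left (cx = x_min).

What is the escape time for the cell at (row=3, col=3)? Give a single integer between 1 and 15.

z_0 = 0 + 0i, c = -0.2140 + -0.2200i
Iter 1: z = -0.2140 + -0.2200i, |z|^2 = 0.0942
Iter 2: z = -0.2166 + -0.1258i, |z|^2 = 0.0628
Iter 3: z = -0.1829 + -0.1655i, |z|^2 = 0.0608
Iter 4: z = -0.2079 + -0.1595i, |z|^2 = 0.0687
Iter 5: z = -0.1962 + -0.1537i, |z|^2 = 0.0621
Iter 6: z = -0.1991 + -0.1597i, |z|^2 = 0.0652
Iter 7: z = -0.1999 + -0.1564i, |z|^2 = 0.0644
Iter 8: z = -0.1985 + -0.1575i, |z|^2 = 0.0642
Iter 9: z = -0.1994 + -0.1575i, |z|^2 = 0.0646
Iter 10: z = -0.1990 + -0.1572i, |z|^2 = 0.0643
Iter 11: z = -0.1991 + -0.1574i, |z|^2 = 0.0644
Iter 12: z = -0.1991 + -0.1573i, |z|^2 = 0.0644
Iter 13: z = -0.1991 + -0.1573i, |z|^2 = 0.0644
Iter 14: z = -0.1991 + -0.1573i, |z|^2 = 0.0644

Answer: 15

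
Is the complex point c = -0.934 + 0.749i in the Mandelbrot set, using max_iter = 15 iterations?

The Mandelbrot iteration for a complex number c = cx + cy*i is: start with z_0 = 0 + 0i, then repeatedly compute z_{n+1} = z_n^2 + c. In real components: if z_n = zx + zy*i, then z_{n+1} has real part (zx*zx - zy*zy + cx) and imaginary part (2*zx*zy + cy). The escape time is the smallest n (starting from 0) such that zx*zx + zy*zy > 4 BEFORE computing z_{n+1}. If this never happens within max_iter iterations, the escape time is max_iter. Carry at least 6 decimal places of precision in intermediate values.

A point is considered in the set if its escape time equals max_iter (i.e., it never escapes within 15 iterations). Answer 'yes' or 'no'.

z_0 = 0 + 0i, c = -0.9340 + 0.7490i
Iter 1: z = -0.9340 + 0.7490i, |z|^2 = 1.4334
Iter 2: z = -0.6226 + -0.6501i, |z|^2 = 0.8104
Iter 3: z = -0.9690 + 1.5586i, |z|^2 = 3.3682
Iter 4: z = -2.4243 + -2.2715i, |z|^2 = 11.0371
Escaped at iteration 4

Answer: no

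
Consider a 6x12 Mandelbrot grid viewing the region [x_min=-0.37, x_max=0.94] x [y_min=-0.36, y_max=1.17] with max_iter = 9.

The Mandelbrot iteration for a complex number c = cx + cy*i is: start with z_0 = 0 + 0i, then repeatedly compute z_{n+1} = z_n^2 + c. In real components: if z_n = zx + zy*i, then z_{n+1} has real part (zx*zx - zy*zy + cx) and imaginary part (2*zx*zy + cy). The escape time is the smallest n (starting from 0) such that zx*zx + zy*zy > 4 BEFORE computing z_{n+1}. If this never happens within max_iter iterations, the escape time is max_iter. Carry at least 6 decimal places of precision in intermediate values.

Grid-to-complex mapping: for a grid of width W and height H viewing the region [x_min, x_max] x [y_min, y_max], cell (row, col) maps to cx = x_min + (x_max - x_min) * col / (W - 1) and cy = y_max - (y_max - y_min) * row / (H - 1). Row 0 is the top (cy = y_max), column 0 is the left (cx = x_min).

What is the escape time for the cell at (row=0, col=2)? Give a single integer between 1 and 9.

Answer: 3

Derivation:
z_0 = 0 + 0i, c = 0.1540 + 1.1700i
Iter 1: z = 0.1540 + 1.1700i, |z|^2 = 1.3926
Iter 2: z = -1.1912 + 1.5304i, |z|^2 = 3.7609
Iter 3: z = -0.7691 + -2.4759i, |z|^2 = 6.7215
Escaped at iteration 3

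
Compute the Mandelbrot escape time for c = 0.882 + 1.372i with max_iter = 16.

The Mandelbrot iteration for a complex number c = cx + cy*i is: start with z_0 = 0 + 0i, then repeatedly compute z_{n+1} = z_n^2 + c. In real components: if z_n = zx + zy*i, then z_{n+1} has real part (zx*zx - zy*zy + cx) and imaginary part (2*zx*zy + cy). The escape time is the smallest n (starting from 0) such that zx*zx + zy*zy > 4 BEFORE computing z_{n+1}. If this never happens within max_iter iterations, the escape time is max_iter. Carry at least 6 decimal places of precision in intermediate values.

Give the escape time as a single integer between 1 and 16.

Answer: 2

Derivation:
z_0 = 0 + 0i, c = 0.8820 + 1.3720i
Iter 1: z = 0.8820 + 1.3720i, |z|^2 = 2.6603
Iter 2: z = -0.2225 + 3.7922i, |z|^2 = 14.4303
Escaped at iteration 2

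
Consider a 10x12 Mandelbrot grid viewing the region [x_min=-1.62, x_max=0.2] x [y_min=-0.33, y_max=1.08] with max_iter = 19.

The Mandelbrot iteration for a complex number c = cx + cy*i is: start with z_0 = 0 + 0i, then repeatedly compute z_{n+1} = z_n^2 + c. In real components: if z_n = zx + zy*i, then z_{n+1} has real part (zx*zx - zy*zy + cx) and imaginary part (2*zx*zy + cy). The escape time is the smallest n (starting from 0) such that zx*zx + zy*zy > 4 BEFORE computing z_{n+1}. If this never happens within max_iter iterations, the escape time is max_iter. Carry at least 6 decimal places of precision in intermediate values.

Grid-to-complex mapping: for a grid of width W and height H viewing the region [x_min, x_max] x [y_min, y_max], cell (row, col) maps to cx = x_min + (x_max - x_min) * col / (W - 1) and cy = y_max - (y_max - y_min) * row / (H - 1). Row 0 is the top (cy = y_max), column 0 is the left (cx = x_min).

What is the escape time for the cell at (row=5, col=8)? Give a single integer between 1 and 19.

Answer: 19

Derivation:
z_0 = 0 + 0i, c = -0.0022 + 0.4391i
Iter 1: z = -0.0022 + 0.4391i, |z|^2 = 0.1928
Iter 2: z = -0.1950 + 0.4371i, |z|^2 = 0.2291
Iter 3: z = -0.1553 + 0.2686i, |z|^2 = 0.0963
Iter 4: z = -0.0503 + 0.3557i, |z|^2 = 0.1290
Iter 5: z = -0.1262 + 0.4033i, |z|^2 = 0.1786
Iter 6: z = -0.1490 + 0.3373i, |z|^2 = 0.1360
Iter 7: z = -0.0938 + 0.3386i, |z|^2 = 0.1234
Iter 8: z = -0.1081 + 0.3756i, |z|^2 = 0.1527
Iter 9: z = -0.1316 + 0.3579i, |z|^2 = 0.1454
Iter 10: z = -0.1130 + 0.3449i, |z|^2 = 0.1317
Iter 11: z = -0.1084 + 0.3611i, |z|^2 = 0.1422
Iter 12: z = -0.1209 + 0.3608i, |z|^2 = 0.1448
Iter 13: z = -0.1178 + 0.3519i, |z|^2 = 0.1377
Iter 14: z = -0.1122 + 0.3562i, |z|^2 = 0.1395
Iter 15: z = -0.1165 + 0.3592i, |z|^2 = 0.1426
Iter 16: z = -0.1177 + 0.3554i, |z|^2 = 0.1401
Iter 17: z = -0.1147 + 0.3555i, |z|^2 = 0.1395
Iter 18: z = -0.1154 + 0.3576i, |z|^2 = 0.1412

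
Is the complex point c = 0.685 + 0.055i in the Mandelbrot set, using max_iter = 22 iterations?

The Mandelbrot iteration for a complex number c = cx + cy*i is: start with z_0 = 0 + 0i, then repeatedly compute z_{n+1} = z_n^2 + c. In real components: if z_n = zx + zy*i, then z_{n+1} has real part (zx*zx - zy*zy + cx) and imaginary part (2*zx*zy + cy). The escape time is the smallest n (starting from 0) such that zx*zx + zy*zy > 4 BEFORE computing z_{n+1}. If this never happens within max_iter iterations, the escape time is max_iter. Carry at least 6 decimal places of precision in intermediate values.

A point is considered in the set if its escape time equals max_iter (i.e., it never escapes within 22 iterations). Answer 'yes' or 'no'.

z_0 = 0 + 0i, c = 0.6850 + 0.0550i
Iter 1: z = 0.6850 + 0.0550i, |z|^2 = 0.4723
Iter 2: z = 1.1512 + 0.1303i, |z|^2 = 1.3423
Iter 3: z = 1.9933 + 0.3551i, |z|^2 = 4.0992
Escaped at iteration 3

Answer: no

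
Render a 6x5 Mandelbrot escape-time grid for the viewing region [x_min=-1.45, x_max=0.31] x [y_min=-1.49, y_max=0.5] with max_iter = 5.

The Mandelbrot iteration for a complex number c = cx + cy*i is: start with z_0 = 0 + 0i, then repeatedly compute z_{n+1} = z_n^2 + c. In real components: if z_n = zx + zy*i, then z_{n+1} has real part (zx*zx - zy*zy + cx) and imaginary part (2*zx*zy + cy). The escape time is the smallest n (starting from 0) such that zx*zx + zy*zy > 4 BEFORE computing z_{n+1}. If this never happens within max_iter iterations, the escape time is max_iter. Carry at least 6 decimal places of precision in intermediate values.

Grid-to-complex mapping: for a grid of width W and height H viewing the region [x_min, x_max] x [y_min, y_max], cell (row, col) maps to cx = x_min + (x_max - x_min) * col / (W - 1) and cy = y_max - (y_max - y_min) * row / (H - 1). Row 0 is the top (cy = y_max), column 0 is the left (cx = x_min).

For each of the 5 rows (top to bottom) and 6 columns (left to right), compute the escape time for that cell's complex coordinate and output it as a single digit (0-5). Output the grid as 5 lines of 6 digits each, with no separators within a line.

Answer: 355555
555555
355555
333453
122222

Derivation:
(row=0, col=0): c = -1.4500 + 0.5000i → escape time 3
(row=0, col=1): c = -1.0980 + 0.5000i → escape time 5
(row=0, col=2): c = -0.7460 + 0.5000i → escape time 5
(row=0, col=3): c = -0.3940 + 0.5000i → escape time 5
(row=0, col=4): c = -0.0420 + 0.5000i → escape time 5
(row=0, col=5): c = 0.3100 + 0.5000i → escape time 5
(row=1, col=0): c = -1.4500 + 0.0025i → escape time 5
(row=1, col=1): c = -1.0980 + 0.0025i → escape time 5
(row=1, col=2): c = -0.7460 + 0.0025i → escape time 5
(row=1, col=3): c = -0.3940 + 0.0025i → escape time 5
(row=1, col=4): c = -0.0420 + 0.0025i → escape time 5
(row=1, col=5): c = 0.3100 + 0.0025i → escape time 5
(row=2, col=0): c = -1.4500 + -0.4950i → escape time 3
(row=2, col=1): c = -1.0980 + -0.4950i → escape time 5
(row=2, col=2): c = -0.7460 + -0.4950i → escape time 5
(row=2, col=3): c = -0.3940 + -0.4950i → escape time 5
(row=2, col=4): c = -0.0420 + -0.4950i → escape time 5
(row=2, col=5): c = 0.3100 + -0.4950i → escape time 5
(row=3, col=0): c = -1.4500 + -0.9925i → escape time 3
(row=3, col=1): c = -1.0980 + -0.9925i → escape time 3
(row=3, col=2): c = -0.7460 + -0.9925i → escape time 3
(row=3, col=3): c = -0.3940 + -0.9925i → escape time 4
(row=3, col=4): c = -0.0420 + -0.9925i → escape time 5
(row=3, col=5): c = 0.3100 + -0.9925i → escape time 3
(row=4, col=0): c = -1.4500 + -1.4900i → escape time 1
(row=4, col=1): c = -1.0980 + -1.4900i → escape time 2
(row=4, col=2): c = -0.7460 + -1.4900i → escape time 2
(row=4, col=3): c = -0.3940 + -1.4900i → escape time 2
(row=4, col=4): c = -0.0420 + -1.4900i → escape time 2
(row=4, col=5): c = 0.3100 + -1.4900i → escape time 2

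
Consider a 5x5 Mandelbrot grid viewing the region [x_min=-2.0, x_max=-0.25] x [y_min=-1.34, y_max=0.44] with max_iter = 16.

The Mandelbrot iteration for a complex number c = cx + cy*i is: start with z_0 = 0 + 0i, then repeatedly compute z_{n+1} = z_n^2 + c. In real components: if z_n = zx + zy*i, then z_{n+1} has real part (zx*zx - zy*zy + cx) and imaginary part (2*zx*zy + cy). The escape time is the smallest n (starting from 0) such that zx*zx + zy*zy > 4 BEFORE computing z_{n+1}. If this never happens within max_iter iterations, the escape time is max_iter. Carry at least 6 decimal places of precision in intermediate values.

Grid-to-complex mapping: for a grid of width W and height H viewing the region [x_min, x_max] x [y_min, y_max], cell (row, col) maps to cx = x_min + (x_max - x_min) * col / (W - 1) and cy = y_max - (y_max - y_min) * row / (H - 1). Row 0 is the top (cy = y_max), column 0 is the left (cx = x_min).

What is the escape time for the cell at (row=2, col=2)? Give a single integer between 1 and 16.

Answer: 5

Derivation:
z_0 = 0 + 0i, c = -1.1250 + -0.4500i
Iter 1: z = -1.1250 + -0.4500i, |z|^2 = 1.4681
Iter 2: z = -0.0619 + 0.5625i, |z|^2 = 0.3202
Iter 3: z = -1.4376 + -0.5196i, |z|^2 = 2.3366
Iter 4: z = 0.6716 + 1.0440i, |z|^2 = 1.5409
Iter 5: z = -1.7638 + 0.9523i, |z|^2 = 4.0177
Escaped at iteration 5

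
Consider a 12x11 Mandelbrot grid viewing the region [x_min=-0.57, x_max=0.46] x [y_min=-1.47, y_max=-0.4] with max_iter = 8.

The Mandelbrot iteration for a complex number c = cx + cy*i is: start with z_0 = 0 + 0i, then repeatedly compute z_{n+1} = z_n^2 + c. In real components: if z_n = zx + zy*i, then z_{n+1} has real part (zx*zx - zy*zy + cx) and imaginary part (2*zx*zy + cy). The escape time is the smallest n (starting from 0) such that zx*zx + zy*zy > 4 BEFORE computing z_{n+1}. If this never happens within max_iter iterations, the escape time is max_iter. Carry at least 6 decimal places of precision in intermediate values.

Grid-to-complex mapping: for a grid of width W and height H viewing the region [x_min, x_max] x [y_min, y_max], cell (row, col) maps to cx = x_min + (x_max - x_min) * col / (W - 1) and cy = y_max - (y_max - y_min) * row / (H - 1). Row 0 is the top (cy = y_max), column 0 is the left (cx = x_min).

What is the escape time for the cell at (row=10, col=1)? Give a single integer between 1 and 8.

z_0 = 0 + 0i, c = -0.4764 + -1.4700i
Iter 1: z = -0.4764 + -1.4700i, |z|^2 = 2.3878
Iter 2: z = -2.4103 + -0.0695i, |z|^2 = 5.8146
Escaped at iteration 2

Answer: 2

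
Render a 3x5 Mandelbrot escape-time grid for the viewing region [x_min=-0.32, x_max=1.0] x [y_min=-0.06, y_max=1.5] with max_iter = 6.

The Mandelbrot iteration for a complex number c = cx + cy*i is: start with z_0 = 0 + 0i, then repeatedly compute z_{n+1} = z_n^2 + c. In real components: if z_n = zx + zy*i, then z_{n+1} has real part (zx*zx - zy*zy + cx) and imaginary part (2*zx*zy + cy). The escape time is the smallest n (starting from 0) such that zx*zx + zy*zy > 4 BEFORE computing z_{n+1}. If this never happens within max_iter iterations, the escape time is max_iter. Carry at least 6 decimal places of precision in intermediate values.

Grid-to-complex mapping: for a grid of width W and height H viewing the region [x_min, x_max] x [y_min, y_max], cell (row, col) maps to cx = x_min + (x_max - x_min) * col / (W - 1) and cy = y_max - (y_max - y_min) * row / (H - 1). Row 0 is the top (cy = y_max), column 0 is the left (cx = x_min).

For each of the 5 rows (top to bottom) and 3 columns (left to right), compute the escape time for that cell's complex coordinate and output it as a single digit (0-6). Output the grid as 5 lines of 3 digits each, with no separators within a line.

(row=0, col=0): c = -0.3200 + 1.5000i → escape time 2
(row=0, col=1): c = 0.3400 + 1.5000i → escape time 2
(row=0, col=2): c = 1.0000 + 1.5000i → escape time 2
(row=1, col=0): c = -0.3200 + 1.1100i → escape time 4
(row=1, col=1): c = 0.3400 + 1.1100i → escape time 2
(row=1, col=2): c = 1.0000 + 1.1100i → escape time 2
(row=2, col=0): c = -0.3200 + 0.7200i → escape time 6
(row=2, col=1): c = 0.3400 + 0.7200i → escape time 6
(row=2, col=2): c = 1.0000 + 0.7200i → escape time 2
(row=3, col=0): c = -0.3200 + 0.3300i → escape time 6
(row=3, col=1): c = 0.3400 + 0.3300i → escape time 6
(row=3, col=2): c = 1.0000 + 0.3300i → escape time 2
(row=4, col=0): c = -0.3200 + -0.0600i → escape time 6
(row=4, col=1): c = 0.3400 + -0.0600i → escape time 6
(row=4, col=2): c = 1.0000 + -0.0600i → escape time 2

Answer: 222
422
662
662
662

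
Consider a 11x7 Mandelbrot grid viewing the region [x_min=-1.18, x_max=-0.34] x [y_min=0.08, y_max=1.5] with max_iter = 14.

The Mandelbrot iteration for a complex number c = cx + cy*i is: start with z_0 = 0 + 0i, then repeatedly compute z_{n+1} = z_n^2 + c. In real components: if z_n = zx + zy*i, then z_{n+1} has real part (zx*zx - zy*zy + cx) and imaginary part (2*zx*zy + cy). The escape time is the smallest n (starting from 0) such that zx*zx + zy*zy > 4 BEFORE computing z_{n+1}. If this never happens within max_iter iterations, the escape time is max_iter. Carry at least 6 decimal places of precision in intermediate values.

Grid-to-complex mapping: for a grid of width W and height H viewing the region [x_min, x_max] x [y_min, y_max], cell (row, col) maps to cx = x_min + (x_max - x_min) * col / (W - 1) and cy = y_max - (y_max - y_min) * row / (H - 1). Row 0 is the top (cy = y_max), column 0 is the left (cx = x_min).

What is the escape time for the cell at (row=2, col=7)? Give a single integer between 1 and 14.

Answer: 4

Derivation:
z_0 = 0 + 0i, c = -0.5920 + 1.0267i
Iter 1: z = -0.5920 + 1.0267i, |z|^2 = 1.4045
Iter 2: z = -1.2956 + -0.1889i, |z|^2 = 1.7142
Iter 3: z = 1.0508 + 1.5162i, |z|^2 = 3.4030
Iter 4: z = -1.7865 + 4.2131i, |z|^2 = 20.9420
Escaped at iteration 4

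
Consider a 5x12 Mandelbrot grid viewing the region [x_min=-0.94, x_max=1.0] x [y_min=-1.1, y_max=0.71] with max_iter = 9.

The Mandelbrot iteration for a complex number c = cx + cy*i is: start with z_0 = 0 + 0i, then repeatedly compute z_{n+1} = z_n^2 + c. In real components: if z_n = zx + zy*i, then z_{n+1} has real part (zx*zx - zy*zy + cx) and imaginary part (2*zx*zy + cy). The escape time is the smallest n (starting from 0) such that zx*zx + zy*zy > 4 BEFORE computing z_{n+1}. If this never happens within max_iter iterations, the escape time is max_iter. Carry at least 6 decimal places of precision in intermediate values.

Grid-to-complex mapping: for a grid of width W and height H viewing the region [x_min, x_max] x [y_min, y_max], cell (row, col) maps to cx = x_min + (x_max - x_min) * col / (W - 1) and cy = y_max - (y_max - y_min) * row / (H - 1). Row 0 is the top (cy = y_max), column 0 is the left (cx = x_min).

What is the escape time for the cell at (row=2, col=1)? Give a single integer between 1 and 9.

z_0 = 0 + 0i, c = -0.4550 + 0.3809i
Iter 1: z = -0.4550 + 0.3809i, |z|^2 = 0.3521
Iter 2: z = -0.3931 + 0.0343i, |z|^2 = 0.1557
Iter 3: z = -0.3017 + 0.3540i, |z|^2 = 0.2163
Iter 4: z = -0.4893 + 0.1673i, |z|^2 = 0.2674
Iter 5: z = -0.2436 + 0.2171i, |z|^2 = 0.1065
Iter 6: z = -0.4428 + 0.2751i, |z|^2 = 0.2718
Iter 7: z = -0.3346 + 0.1373i, |z|^2 = 0.1308
Iter 8: z = -0.3619 + 0.2890i, |z|^2 = 0.2145

Answer: 9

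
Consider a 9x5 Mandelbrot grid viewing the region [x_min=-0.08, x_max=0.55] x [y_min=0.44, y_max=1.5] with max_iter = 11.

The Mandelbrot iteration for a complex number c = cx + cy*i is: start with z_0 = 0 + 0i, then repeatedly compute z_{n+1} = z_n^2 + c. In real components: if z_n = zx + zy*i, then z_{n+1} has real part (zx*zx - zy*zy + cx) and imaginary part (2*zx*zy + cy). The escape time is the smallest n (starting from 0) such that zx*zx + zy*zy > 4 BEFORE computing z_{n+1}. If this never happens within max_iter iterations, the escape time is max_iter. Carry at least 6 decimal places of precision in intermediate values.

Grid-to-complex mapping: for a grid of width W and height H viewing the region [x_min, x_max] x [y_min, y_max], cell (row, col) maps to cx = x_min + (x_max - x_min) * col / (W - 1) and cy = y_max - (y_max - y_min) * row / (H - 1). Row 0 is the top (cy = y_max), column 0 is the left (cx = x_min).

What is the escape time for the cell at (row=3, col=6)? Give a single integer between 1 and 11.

Answer: 5

Derivation:
z_0 = 0 + 0i, c = 0.3925 + 0.7050i
Iter 1: z = 0.3925 + 0.7050i, |z|^2 = 0.6511
Iter 2: z = 0.0495 + 1.2584i, |z|^2 = 1.5861
Iter 3: z = -1.1887 + 0.8297i, |z|^2 = 2.1013
Iter 4: z = 1.1171 + -1.2674i, |z|^2 = 2.8543
Iter 5: z = 0.0341 + -2.1267i, |z|^2 = 4.5240
Escaped at iteration 5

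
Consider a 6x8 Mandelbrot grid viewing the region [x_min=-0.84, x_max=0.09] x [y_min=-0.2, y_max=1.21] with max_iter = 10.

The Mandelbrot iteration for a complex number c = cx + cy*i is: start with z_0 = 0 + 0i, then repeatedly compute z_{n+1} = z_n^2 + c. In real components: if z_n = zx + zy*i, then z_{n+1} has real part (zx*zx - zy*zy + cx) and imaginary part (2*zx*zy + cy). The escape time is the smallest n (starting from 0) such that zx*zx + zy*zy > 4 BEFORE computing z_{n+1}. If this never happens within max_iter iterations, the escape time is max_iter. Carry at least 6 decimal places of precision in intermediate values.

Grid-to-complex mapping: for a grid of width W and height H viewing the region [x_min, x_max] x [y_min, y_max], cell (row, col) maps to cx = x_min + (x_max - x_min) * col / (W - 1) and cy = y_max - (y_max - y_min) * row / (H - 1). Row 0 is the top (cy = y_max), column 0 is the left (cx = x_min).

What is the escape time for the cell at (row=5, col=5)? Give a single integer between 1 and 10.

Answer: 10

Derivation:
z_0 = 0 + 0i, c = 0.0900 + 0.2029i
Iter 1: z = 0.0900 + 0.2029i, |z|^2 = 0.0493
Iter 2: z = 0.0569 + 0.2394i, |z|^2 = 0.0605
Iter 3: z = 0.0359 + 0.2301i, |z|^2 = 0.0542
Iter 4: z = 0.0383 + 0.2194i, |z|^2 = 0.0496
Iter 5: z = 0.0433 + 0.2197i, |z|^2 = 0.0501
Iter 6: z = 0.0436 + 0.2219i, |z|^2 = 0.0511
Iter 7: z = 0.0427 + 0.2222i, |z|^2 = 0.0512
Iter 8: z = 0.0424 + 0.2218i, |z|^2 = 0.0510
Iter 9: z = 0.0426 + 0.2217i, |z|^2 = 0.0510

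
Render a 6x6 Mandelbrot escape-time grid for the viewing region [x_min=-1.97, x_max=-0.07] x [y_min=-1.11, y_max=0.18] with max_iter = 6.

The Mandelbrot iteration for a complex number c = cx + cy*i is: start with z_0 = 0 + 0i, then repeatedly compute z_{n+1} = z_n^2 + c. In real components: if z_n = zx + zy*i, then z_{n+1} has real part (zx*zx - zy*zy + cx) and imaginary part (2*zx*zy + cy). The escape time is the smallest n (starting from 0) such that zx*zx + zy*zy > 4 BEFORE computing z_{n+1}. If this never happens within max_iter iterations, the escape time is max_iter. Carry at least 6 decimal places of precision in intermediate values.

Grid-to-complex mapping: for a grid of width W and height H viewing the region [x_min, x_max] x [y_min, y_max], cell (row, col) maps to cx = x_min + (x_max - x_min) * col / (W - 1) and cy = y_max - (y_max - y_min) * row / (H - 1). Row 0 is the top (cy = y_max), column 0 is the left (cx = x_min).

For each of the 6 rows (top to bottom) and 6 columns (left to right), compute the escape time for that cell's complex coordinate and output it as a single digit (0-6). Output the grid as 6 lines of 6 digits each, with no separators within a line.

(row=0, col=0): c = -1.9700 + 0.1800i → escape time 3
(row=0, col=1): c = -1.5900 + 0.1800i → escape time 5
(row=0, col=2): c = -1.2100 + 0.1800i → escape time 6
(row=0, col=3): c = -0.8300 + 0.1800i → escape time 6
(row=0, col=4): c = -0.4500 + 0.1800i → escape time 6
(row=0, col=5): c = -0.0700 + 0.1800i → escape time 6
(row=1, col=0): c = -1.9700 + -0.0780i → escape time 4
(row=1, col=1): c = -1.5900 + -0.0780i → escape time 6
(row=1, col=2): c = -1.2100 + -0.0780i → escape time 6
(row=1, col=3): c = -0.8300 + -0.0780i → escape time 6
(row=1, col=4): c = -0.4500 + -0.0780i → escape time 6
(row=1, col=5): c = -0.0700 + -0.0780i → escape time 6
(row=2, col=0): c = -1.9700 + -0.3360i → escape time 2
(row=2, col=1): c = -1.5900 + -0.3360i → escape time 4
(row=2, col=2): c = -1.2100 + -0.3360i → escape time 6
(row=2, col=3): c = -0.8300 + -0.3360i → escape time 6
(row=2, col=4): c = -0.4500 + -0.3360i → escape time 6
(row=2, col=5): c = -0.0700 + -0.3360i → escape time 6
(row=3, col=0): c = -1.9700 + -0.5940i → escape time 1
(row=3, col=1): c = -1.5900 + -0.5940i → escape time 3
(row=3, col=2): c = -1.2100 + -0.5940i → escape time 3
(row=3, col=3): c = -0.8300 + -0.5940i → escape time 5
(row=3, col=4): c = -0.4500 + -0.5940i → escape time 6
(row=3, col=5): c = -0.0700 + -0.5940i → escape time 6
(row=4, col=0): c = -1.9700 + -0.8520i → escape time 1
(row=4, col=1): c = -1.5900 + -0.8520i → escape time 3
(row=4, col=2): c = -1.2100 + -0.8520i → escape time 3
(row=4, col=3): c = -0.8300 + -0.8520i → escape time 4
(row=4, col=4): c = -0.4500 + -0.8520i → escape time 5
(row=4, col=5): c = -0.0700 + -0.8520i → escape time 6
(row=5, col=0): c = -1.9700 + -1.1100i → escape time 1
(row=5, col=1): c = -1.5900 + -1.1100i → escape time 2
(row=5, col=2): c = -1.2100 + -1.1100i → escape time 3
(row=5, col=3): c = -0.8300 + -1.1100i → escape time 3
(row=5, col=4): c = -0.4500 + -1.1100i → escape time 4
(row=5, col=5): c = -0.0700 + -1.1100i → escape time 5

Answer: 356666
466666
246666
133566
133456
123345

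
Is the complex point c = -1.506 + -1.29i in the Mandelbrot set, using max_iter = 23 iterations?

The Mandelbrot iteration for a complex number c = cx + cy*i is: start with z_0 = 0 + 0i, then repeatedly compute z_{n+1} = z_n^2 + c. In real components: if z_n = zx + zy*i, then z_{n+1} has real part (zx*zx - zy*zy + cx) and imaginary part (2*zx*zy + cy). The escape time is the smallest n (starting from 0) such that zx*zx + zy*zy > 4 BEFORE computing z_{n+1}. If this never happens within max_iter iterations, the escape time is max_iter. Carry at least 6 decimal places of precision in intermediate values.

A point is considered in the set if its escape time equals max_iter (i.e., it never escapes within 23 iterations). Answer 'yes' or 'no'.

Answer: no

Derivation:
z_0 = 0 + 0i, c = -1.5060 + -1.2900i
Iter 1: z = -1.5060 + -1.2900i, |z|^2 = 3.9321
Iter 2: z = -0.9021 + 2.5955i, |z|^2 = 7.5502
Escaped at iteration 2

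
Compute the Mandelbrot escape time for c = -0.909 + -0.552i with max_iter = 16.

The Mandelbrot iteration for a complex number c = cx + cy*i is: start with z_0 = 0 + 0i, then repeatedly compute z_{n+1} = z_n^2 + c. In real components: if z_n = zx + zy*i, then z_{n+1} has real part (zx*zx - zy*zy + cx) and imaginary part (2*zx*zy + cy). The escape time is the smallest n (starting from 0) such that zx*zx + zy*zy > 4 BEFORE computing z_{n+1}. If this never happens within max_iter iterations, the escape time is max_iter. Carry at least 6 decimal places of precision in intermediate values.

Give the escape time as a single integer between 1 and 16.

Answer: 5

Derivation:
z_0 = 0 + 0i, c = -0.9090 + -0.5520i
Iter 1: z = -0.9090 + -0.5520i, |z|^2 = 1.1310
Iter 2: z = -0.3874 + 0.4515i, |z|^2 = 0.3540
Iter 3: z = -0.9628 + -0.9019i, |z|^2 = 1.7403
Iter 4: z = -0.7954 + 1.1846i, |z|^2 = 2.0360
Iter 5: z = -1.6797 + -2.4365i, |z|^2 = 8.7579
Escaped at iteration 5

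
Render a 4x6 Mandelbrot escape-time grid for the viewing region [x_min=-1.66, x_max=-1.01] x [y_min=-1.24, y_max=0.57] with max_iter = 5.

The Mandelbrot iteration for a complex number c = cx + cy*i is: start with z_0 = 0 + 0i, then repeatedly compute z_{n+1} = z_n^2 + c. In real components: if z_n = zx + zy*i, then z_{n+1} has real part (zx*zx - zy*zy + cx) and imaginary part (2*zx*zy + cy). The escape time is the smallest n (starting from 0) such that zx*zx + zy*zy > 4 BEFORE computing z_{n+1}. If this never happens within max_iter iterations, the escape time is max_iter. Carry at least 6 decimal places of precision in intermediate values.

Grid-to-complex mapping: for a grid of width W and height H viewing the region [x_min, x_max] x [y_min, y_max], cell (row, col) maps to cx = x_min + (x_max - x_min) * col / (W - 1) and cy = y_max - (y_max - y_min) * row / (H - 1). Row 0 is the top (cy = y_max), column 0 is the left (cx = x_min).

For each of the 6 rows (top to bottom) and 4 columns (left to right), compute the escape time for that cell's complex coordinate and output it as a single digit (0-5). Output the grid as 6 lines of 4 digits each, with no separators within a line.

(row=0, col=0): c = -1.6600 + 0.5700i → escape time 3
(row=0, col=1): c = -1.4433 + 0.5700i → escape time 3
(row=0, col=2): c = -1.2267 + 0.5700i → escape time 3
(row=0, col=3): c = -1.0100 + 0.5700i → escape time 5
(row=1, col=0): c = -1.6600 + 0.2080i → escape time 4
(row=1, col=1): c = -1.4433 + 0.2080i → escape time 5
(row=1, col=2): c = -1.2267 + 0.2080i → escape time 5
(row=1, col=3): c = -1.0100 + 0.2080i → escape time 5
(row=2, col=0): c = -1.6600 + -0.1540i → escape time 5
(row=2, col=1): c = -1.4433 + -0.1540i → escape time 5
(row=2, col=2): c = -1.2267 + -0.1540i → escape time 5
(row=2, col=3): c = -1.0100 + -0.1540i → escape time 5
(row=3, col=0): c = -1.6600 + -0.5160i → escape time 3
(row=3, col=1): c = -1.4433 + -0.5160i → escape time 3
(row=3, col=2): c = -1.2267 + -0.5160i → escape time 4
(row=3, col=3): c = -1.0100 + -0.5160i → escape time 5
(row=4, col=0): c = -1.6600 + -0.8780i → escape time 2
(row=4, col=1): c = -1.4433 + -0.8780i → escape time 3
(row=4, col=2): c = -1.2267 + -0.8780i → escape time 3
(row=4, col=3): c = -1.0100 + -0.8780i → escape time 3
(row=5, col=0): c = -1.6600 + -1.2400i → escape time 1
(row=5, col=1): c = -1.4433 + -1.2400i → escape time 2
(row=5, col=2): c = -1.2267 + -1.2400i → escape time 2
(row=5, col=3): c = -1.0100 + -1.2400i → escape time 3

Answer: 3335
4555
5555
3345
2333
1223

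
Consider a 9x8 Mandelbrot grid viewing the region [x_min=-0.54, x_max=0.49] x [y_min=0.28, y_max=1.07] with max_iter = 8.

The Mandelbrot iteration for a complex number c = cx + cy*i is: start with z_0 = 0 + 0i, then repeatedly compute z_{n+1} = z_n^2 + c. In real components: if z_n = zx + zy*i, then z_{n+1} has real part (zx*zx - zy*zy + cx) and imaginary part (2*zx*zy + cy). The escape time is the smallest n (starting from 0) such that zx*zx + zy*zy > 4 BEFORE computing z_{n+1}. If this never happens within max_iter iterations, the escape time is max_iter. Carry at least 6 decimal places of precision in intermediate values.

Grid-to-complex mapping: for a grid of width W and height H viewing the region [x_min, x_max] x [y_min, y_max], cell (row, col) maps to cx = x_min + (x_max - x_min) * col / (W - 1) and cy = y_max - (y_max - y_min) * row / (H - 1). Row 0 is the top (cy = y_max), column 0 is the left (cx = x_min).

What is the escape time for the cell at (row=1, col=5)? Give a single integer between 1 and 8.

Answer: 4

Derivation:
z_0 = 0 + 0i, c = 0.1038 + 0.9571i
Iter 1: z = 0.1038 + 0.9571i, |z|^2 = 0.9269
Iter 2: z = -0.8016 + 1.1558i, |z|^2 = 1.9783
Iter 3: z = -0.5894 + -0.8958i, |z|^2 = 1.1498
Iter 4: z = -0.3512 + 2.0131i, |z|^2 = 4.1761
Escaped at iteration 4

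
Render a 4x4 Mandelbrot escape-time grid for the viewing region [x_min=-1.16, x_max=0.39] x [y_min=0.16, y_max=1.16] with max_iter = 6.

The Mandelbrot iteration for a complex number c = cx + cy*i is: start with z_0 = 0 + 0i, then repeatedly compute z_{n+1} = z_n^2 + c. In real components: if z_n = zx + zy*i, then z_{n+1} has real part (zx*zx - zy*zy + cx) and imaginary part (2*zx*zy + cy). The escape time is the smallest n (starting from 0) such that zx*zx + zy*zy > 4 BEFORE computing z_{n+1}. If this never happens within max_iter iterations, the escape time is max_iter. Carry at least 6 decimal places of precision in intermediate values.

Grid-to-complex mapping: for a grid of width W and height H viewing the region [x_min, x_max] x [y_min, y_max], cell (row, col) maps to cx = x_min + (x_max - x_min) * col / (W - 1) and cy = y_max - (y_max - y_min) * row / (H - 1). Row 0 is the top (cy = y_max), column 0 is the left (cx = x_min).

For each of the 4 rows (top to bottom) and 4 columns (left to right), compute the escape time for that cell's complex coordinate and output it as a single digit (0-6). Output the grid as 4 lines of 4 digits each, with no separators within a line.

Answer: 3342
3464
5666
6666

Derivation:
(row=0, col=0): c = -1.1600 + 1.1600i → escape time 3
(row=0, col=1): c = -0.6433 + 1.1600i → escape time 3
(row=0, col=2): c = -0.1267 + 1.1600i → escape time 4
(row=0, col=3): c = 0.3900 + 1.1600i → escape time 2
(row=1, col=0): c = -1.1600 + 0.8267i → escape time 3
(row=1, col=1): c = -0.6433 + 0.8267i → escape time 4
(row=1, col=2): c = -0.1267 + 0.8267i → escape time 6
(row=1, col=3): c = 0.3900 + 0.8267i → escape time 4
(row=2, col=0): c = -1.1600 + 0.4933i → escape time 5
(row=2, col=1): c = -0.6433 + 0.4933i → escape time 6
(row=2, col=2): c = -0.1267 + 0.4933i → escape time 6
(row=2, col=3): c = 0.3900 + 0.4933i → escape time 6
(row=3, col=0): c = -1.1600 + 0.1600i → escape time 6
(row=3, col=1): c = -0.6433 + 0.1600i → escape time 6
(row=3, col=2): c = -0.1267 + 0.1600i → escape time 6
(row=3, col=3): c = 0.3900 + 0.1600i → escape time 6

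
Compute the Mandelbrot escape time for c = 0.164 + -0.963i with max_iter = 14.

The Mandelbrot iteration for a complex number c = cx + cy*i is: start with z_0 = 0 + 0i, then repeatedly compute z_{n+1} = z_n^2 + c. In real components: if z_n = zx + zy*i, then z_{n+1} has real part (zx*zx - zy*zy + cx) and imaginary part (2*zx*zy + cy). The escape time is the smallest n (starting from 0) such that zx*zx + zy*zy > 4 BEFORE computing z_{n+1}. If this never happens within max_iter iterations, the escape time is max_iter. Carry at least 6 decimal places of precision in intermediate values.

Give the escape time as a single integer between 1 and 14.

Answer: 4

Derivation:
z_0 = 0 + 0i, c = 0.1640 + -0.9630i
Iter 1: z = 0.1640 + -0.9630i, |z|^2 = 0.9543
Iter 2: z = -0.7365 + -1.2789i, |z|^2 = 2.1779
Iter 3: z = -0.9291 + 0.9207i, |z|^2 = 1.7109
Iter 4: z = 0.1795 + -2.6738i, |z|^2 = 7.1817
Escaped at iteration 4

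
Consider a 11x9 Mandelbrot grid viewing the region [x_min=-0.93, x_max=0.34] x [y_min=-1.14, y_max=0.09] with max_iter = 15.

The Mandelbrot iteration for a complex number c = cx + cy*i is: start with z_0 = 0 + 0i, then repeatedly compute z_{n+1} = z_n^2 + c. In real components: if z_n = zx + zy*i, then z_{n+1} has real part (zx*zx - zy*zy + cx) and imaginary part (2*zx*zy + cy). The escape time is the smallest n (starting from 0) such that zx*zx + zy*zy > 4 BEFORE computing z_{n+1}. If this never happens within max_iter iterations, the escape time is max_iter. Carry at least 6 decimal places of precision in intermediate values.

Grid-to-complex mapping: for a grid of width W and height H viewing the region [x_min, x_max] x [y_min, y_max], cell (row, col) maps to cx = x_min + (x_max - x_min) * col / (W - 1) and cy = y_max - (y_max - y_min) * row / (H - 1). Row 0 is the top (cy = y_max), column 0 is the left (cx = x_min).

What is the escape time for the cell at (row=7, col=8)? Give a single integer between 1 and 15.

Answer: 4

Derivation:
z_0 = 0 + 0i, c = 0.0860 + -0.9862i
Iter 1: z = 0.0860 + -0.9862i, |z|^2 = 0.9801
Iter 2: z = -0.8793 + -1.1559i, |z|^2 = 2.1092
Iter 3: z = -0.4769 + 1.0465i, |z|^2 = 1.3226
Iter 4: z = -0.7817 + -1.9844i, |z|^2 = 4.5489
Escaped at iteration 4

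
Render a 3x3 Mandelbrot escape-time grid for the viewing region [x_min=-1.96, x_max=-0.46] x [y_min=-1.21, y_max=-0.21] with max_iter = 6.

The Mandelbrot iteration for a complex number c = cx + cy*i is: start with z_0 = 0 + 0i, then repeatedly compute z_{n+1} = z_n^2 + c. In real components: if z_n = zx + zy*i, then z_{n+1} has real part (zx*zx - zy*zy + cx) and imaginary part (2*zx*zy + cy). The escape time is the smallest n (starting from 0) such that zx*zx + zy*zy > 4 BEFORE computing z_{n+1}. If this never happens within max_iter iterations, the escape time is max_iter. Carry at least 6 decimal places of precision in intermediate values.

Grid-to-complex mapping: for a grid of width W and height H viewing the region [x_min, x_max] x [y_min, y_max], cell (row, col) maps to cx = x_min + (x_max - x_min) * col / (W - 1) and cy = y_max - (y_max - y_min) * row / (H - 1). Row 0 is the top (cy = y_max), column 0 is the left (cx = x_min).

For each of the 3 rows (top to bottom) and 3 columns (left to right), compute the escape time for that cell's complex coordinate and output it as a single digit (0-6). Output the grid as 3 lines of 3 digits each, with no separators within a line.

Answer: 366
136
123

Derivation:
(row=0, col=0): c = -1.9600 + -0.2100i → escape time 3
(row=0, col=1): c = -1.2100 + -0.2100i → escape time 6
(row=0, col=2): c = -0.4600 + -0.2100i → escape time 6
(row=1, col=0): c = -1.9600 + -0.7100i → escape time 1
(row=1, col=1): c = -1.2100 + -0.7100i → escape time 3
(row=1, col=2): c = -0.4600 + -0.7100i → escape time 6
(row=2, col=0): c = -1.9600 + -1.2100i → escape time 1
(row=2, col=1): c = -1.2100 + -1.2100i → escape time 2
(row=2, col=2): c = -0.4600 + -1.2100i → escape time 3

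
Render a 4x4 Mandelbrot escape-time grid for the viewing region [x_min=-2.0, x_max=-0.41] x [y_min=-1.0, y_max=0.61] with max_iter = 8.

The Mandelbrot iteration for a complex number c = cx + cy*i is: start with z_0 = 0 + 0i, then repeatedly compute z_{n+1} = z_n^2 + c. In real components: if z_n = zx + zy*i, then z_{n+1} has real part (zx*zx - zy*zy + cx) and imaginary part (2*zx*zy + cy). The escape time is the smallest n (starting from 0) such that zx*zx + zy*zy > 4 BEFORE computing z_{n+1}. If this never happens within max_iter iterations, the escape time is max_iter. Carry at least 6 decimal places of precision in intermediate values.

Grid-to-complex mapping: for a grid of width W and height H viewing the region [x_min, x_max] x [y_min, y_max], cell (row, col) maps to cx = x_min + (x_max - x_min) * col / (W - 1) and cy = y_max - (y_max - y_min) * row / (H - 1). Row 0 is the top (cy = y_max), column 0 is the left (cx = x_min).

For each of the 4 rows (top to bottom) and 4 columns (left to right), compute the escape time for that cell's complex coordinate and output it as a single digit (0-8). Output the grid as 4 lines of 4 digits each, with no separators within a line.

(row=0, col=0): c = -2.0000 + 0.6100i → escape time 1
(row=0, col=1): c = -1.4700 + 0.6100i → escape time 3
(row=0, col=2): c = -0.9400 + 0.6100i → escape time 5
(row=0, col=3): c = -0.4100 + 0.6100i → escape time 8
(row=1, col=0): c = -2.0000 + 0.0733i → escape time 1
(row=1, col=1): c = -1.4700 + 0.0733i → escape time 8
(row=1, col=2): c = -0.9400 + 0.0733i → escape time 8
(row=1, col=3): c = -0.4100 + 0.0733i → escape time 8
(row=2, col=0): c = -2.0000 + -0.4633i → escape time 1
(row=2, col=1): c = -1.4700 + -0.4633i → escape time 3
(row=2, col=2): c = -0.9400 + -0.4633i → escape time 5
(row=2, col=3): c = -0.4100 + -0.4633i → escape time 8
(row=3, col=0): c = -2.0000 + -1.0000i → escape time 1
(row=3, col=1): c = -1.4700 + -1.0000i → escape time 3
(row=3, col=2): c = -0.9400 + -1.0000i → escape time 3
(row=3, col=3): c = -0.4100 + -1.0000i → escape time 4

Answer: 1358
1888
1358
1334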